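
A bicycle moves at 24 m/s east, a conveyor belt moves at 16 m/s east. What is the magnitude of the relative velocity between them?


Given: v_A = 24 m/s east, v_B = 16 m/s east
Both move in the same direction; relative speed = |v_A - v_B|
|24 - 16| = |8|
= 8 m/s

8 m/s


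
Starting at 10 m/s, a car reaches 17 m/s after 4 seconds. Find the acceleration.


Given: initial velocity v0 = 10 m/s, final velocity v = 17 m/s, time t = 4 s
Using a = (v - v0) / t
a = (17 - 10) / 4
a = 7 / 4
a = 7/4 m/s^2

7/4 m/s^2


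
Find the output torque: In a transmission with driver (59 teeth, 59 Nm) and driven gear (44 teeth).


Given: N1 = 59, N2 = 44, T1 = 59 Nm
Using T2/T1 = N2/N1
T2 = T1 * N2 / N1
T2 = 59 * 44 / 59
T2 = 2596 / 59
T2 = 44 Nm

44 Nm


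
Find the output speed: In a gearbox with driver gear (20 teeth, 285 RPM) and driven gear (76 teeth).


Given: N1 = 20 teeth, w1 = 285 RPM, N2 = 76 teeth
Using N1*w1 = N2*w2
w2 = N1*w1 / N2
w2 = 20*285 / 76
w2 = 5700 / 76
w2 = 75 RPM

75 RPM


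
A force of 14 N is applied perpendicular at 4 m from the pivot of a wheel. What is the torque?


Given: F = 14 N, r = 4 m, angle = 90 deg (perpendicular)
Using tau = F * r * sin(90)
sin(90) = 1
tau = 14 * 4 * 1
tau = 56 Nm

56 Nm


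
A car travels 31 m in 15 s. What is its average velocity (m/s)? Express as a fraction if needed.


Given: distance d = 31 m, time t = 15 s
Using v = d / t
v = 31 / 15
v = 31/15 m/s

31/15 m/s


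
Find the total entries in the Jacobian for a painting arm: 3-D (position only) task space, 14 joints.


Given: task space dimension = 3, joints = 14
Jacobian is a 3 x 14 matrix
Total entries = rows * columns
Total = 3 * 14
Total = 42

42


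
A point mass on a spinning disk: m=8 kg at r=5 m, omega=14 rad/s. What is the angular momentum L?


Given: m = 8 kg, r = 5 m, omega = 14 rad/s
For a point mass: I = m*r^2
I = 8*5^2 = 8*25 = 200
L = I*omega = 200*14
L = 2800 kg*m^2/s

2800 kg*m^2/s


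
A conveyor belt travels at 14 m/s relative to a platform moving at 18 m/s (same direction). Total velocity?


Given: object velocity = 14 m/s, platform velocity = 18 m/s (same direction)
Using classical velocity addition: v_total = v_object + v_platform
v_total = 14 + 18
v_total = 32 m/s

32 m/s


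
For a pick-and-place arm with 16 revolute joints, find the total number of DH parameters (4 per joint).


Given: 16 joints, 4 DH parameters per joint (d, theta, a, alpha)
Total DH parameters = number_of_joints * 4
Total = 16 * 4
Total = 64

64


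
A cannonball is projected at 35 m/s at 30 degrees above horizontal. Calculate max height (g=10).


Given: v0 = 35 m/s, theta = 30 deg, g = 10 m/s^2
sin^2(30) = 1/4
Using H = v0^2 * sin^2(theta) / (2*g)
H = 35^2 * 1/4 / (2*10)
H = 1225 * 1/4 / 20
H = 1225/4 / 20
H = 245/16 m

245/16 m


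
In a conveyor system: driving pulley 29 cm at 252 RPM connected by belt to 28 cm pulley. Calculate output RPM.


Given: D1 = 29 cm, w1 = 252 RPM, D2 = 28 cm
Using D1*w1 = D2*w2
w2 = D1*w1 / D2
w2 = 29*252 / 28
w2 = 7308 / 28
w2 = 261 RPM

261 RPM


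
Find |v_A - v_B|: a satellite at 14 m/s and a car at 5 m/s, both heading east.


Given: v_A = 14 m/s east, v_B = 5 m/s east
Both move in the same direction; relative speed = |v_A - v_B|
|14 - 5| = |9|
= 9 m/s

9 m/s


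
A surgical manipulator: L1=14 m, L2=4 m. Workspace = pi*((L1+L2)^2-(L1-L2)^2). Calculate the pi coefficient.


Given: L1 = 14, L2 = 4
(L1+L2)^2 = (18)^2 = 324
(L1-L2)^2 = (10)^2 = 100
Difference = 324 - 100 = 224
This equals 4*L1*L2 = 4*14*4 = 224
Workspace area = 224*pi

224


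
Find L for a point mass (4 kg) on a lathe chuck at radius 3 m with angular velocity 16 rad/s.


Given: m = 4 kg, r = 3 m, omega = 16 rad/s
For a point mass: I = m*r^2
I = 4*3^2 = 4*9 = 36
L = I*omega = 36*16
L = 576 kg*m^2/s

576 kg*m^2/s


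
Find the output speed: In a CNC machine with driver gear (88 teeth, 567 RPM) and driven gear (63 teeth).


Given: N1 = 88 teeth, w1 = 567 RPM, N2 = 63 teeth
Using N1*w1 = N2*w2
w2 = N1*w1 / N2
w2 = 88*567 / 63
w2 = 49896 / 63
w2 = 792 RPM

792 RPM


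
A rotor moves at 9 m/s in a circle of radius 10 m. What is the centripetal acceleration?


Given: v = 9 m/s, r = 10 m
Using a_c = v^2 / r
a_c = 9^2 / 10
a_c = 81 / 10
a_c = 81/10 m/s^2

81/10 m/s^2


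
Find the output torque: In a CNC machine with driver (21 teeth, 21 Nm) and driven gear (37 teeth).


Given: N1 = 21, N2 = 37, T1 = 21 Nm
Using T2/T1 = N2/N1
T2 = T1 * N2 / N1
T2 = 21 * 37 / 21
T2 = 777 / 21
T2 = 37 Nm

37 Nm


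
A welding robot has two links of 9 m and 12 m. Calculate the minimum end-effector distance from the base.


Given: L1 = 9 m, L2 = 12 m
For a 2-link planar arm, min reach = |L1 - L2| (second link folded back)
Min reach = |9 - 12|
Min reach = 3 m

3 m


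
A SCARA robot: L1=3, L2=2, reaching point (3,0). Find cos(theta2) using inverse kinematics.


Given: L1 = 3, L2 = 2, target (x, y) = (3, 0)
Using cos(theta2) = (x^2 + y^2 - L1^2 - L2^2) / (2*L1*L2)
x^2 + y^2 = 3^2 + 0 = 9
L1^2 + L2^2 = 9 + 4 = 13
Numerator = 9 - 13 = -4
Denominator = 2*3*2 = 12
cos(theta2) = -4/12 = -1/3

-1/3


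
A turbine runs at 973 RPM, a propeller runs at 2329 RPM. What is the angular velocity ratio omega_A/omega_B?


Given: RPM_A = 973, RPM_B = 2329
omega = 2*pi*RPM/60, so omega_A/omega_B = RPM_A / RPM_B
omega_A/omega_B = 973 / 2329
omega_A/omega_B = 973/2329

973/2329


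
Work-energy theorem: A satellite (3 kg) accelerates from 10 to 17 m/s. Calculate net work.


Given: m = 3 kg, v0 = 10 m/s, v = 17 m/s
Using W = (1/2)*m*(v^2 - v0^2)
v^2 = 17^2 = 289
v0^2 = 10^2 = 100
v^2 - v0^2 = 289 - 100 = 189
W = (1/2)*3*189 = 567/2 J

567/2 J


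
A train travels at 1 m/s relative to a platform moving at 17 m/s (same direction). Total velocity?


Given: object velocity = 1 m/s, platform velocity = 17 m/s (same direction)
Using classical velocity addition: v_total = v_object + v_platform
v_total = 1 + 17
v_total = 18 m/s

18 m/s


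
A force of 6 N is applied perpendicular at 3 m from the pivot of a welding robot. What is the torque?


Given: F = 6 N, r = 3 m, angle = 90 deg (perpendicular)
Using tau = F * r * sin(90)
sin(90) = 1
tau = 6 * 3 * 1
tau = 18 Nm

18 Nm


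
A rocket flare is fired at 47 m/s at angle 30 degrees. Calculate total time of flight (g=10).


Given: v0 = 47 m/s, theta = 30 deg, g = 10 m/s^2
sin(30) = 1/2
Using T = 2*v0*sin(theta) / g
T = 2*47*1/2 / 10
T = 47 / 10
T = 47/10 s

47/10 s


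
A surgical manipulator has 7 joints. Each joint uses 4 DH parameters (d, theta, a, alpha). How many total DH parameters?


Given: 7 joints, 4 DH parameters per joint (d, theta, a, alpha)
Total DH parameters = number_of_joints * 4
Total = 7 * 4
Total = 28

28


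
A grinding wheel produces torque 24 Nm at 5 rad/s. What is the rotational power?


Given: tau = 24 Nm, omega = 5 rad/s
Using P = tau * omega
P = 24 * 5
P = 120 W

120 W


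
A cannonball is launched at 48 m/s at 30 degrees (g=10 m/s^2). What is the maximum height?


Given: v0 = 48 m/s, theta = 30 deg, g = 10 m/s^2
sin^2(30) = 1/4
Using H = v0^2 * sin^2(theta) / (2*g)
H = 48^2 * 1/4 / (2*10)
H = 2304 * 1/4 / 20
H = 576 / 20
H = 144/5 m

144/5 m


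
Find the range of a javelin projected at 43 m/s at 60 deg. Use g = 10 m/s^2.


Given: v0 = 43 m/s, theta = 60 deg, g = 10 m/s^2
sin(2*60) = sin(120) = sqrt(3)/2
Using R = v0^2 * sin(2*theta) / g
R = 43^2 * (sqrt(3)/2) / 10
R = 1849 * sqrt(3) / 20
R = 1849/20*sqrt(3) m

1849/20*sqrt(3) m


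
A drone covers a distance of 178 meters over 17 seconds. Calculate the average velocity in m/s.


Given: distance d = 178 m, time t = 17 s
Using v = d / t
v = 178 / 17
v = 178/17 m/s

178/17 m/s


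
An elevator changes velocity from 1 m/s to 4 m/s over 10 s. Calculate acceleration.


Given: initial velocity v0 = 1 m/s, final velocity v = 4 m/s, time t = 10 s
Using a = (v - v0) / t
a = (4 - 1) / 10
a = 3 / 10
a = 3/10 m/s^2

3/10 m/s^2


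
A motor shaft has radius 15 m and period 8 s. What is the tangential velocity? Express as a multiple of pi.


Given: radius r = 15 m, period T = 8 s
Using v = 2*pi*r / T
v = 2*pi*15 / 8
v = 30*pi / 8
v = 15/4*pi m/s

15/4*pi m/s


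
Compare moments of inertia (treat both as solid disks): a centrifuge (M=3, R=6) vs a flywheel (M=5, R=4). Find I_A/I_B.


Given: M1=3 kg, R1=6 m, M2=5 kg, R2=4 m
For a disk: I = (1/2)*M*R^2, so I_A/I_B = (M1*R1^2)/(M2*R2^2)
M1*R1^2 = 3*36 = 108
M2*R2^2 = 5*16 = 80
I_A/I_B = 108/80 = 27/20

27/20


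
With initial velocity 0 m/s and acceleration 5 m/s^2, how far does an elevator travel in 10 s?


Given: v0 = 0 m/s, a = 5 m/s^2, t = 10 s
Using s = v0*t + (1/2)*a*t^2
s = 0*10 + (1/2)*5*10^2
s = 0 + (1/2)*500
s = 0 + 250
s = 250

250 m


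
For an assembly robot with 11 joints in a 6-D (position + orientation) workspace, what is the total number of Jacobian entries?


Given: task space dimension = 6, joints = 11
Jacobian is a 6 x 11 matrix
Total entries = rows * columns
Total = 6 * 11
Total = 66

66


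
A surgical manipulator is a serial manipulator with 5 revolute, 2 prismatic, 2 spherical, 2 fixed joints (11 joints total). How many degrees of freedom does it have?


Given: serial robot with 5 revolute, 2 prismatic, 2 spherical, 2 fixed joints
DOF contribution per joint type: revolute=1, prismatic=1, spherical=3, fixed=0
DOF = 5*1 + 2*1 + 2*3 + 2*0
DOF = 13

13


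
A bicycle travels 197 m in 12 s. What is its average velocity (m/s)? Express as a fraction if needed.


Given: distance d = 197 m, time t = 12 s
Using v = d / t
v = 197 / 12
v = 197/12 m/s

197/12 m/s


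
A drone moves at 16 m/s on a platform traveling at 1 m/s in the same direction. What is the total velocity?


Given: object velocity = 16 m/s, platform velocity = 1 m/s (same direction)
Using classical velocity addition: v_total = v_object + v_platform
v_total = 16 + 1
v_total = 17 m/s

17 m/s


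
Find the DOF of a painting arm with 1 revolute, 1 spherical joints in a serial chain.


Given: serial robot with 1 revolute, 1 spherical joints
DOF contribution per joint type: revolute=1, prismatic=1, spherical=3, fixed=0
DOF = 1*1 + 1*3
DOF = 4

4


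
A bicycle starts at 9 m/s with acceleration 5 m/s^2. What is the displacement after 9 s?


Given: v0 = 9 m/s, a = 5 m/s^2, t = 9 s
Using s = v0*t + (1/2)*a*t^2
s = 9*9 + (1/2)*5*9^2
s = 81 + (1/2)*405
s = 81 + 405/2
s = 567/2

567/2 m


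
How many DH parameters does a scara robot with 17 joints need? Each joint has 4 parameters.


Given: 17 joints, 4 DH parameters per joint (d, theta, a, alpha)
Total DH parameters = number_of_joints * 4
Total = 17 * 4
Total = 68

68


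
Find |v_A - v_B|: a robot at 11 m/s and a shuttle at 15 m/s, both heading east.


Given: v_A = 11 m/s east, v_B = 15 m/s east
Both move in the same direction; relative speed = |v_A - v_B|
|11 - 15| = |-4|
= 4 m/s

4 m/s


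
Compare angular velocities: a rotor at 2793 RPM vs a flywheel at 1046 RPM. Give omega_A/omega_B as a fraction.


Given: RPM_A = 2793, RPM_B = 1046
omega = 2*pi*RPM/60, so omega_A/omega_B = RPM_A / RPM_B
omega_A/omega_B = 2793 / 1046
omega_A/omega_B = 2793/1046

2793/1046


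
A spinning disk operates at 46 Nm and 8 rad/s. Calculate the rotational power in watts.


Given: tau = 46 Nm, omega = 8 rad/s
Using P = tau * omega
P = 46 * 8
P = 368 W

368 W


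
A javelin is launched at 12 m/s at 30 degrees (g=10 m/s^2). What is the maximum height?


Given: v0 = 12 m/s, theta = 30 deg, g = 10 m/s^2
sin^2(30) = 1/4
Using H = v0^2 * sin^2(theta) / (2*g)
H = 12^2 * 1/4 / (2*10)
H = 144 * 1/4 / 20
H = 36 / 20
H = 9/5 m

9/5 m


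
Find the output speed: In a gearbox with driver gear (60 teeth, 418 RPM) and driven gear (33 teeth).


Given: N1 = 60 teeth, w1 = 418 RPM, N2 = 33 teeth
Using N1*w1 = N2*w2
w2 = N1*w1 / N2
w2 = 60*418 / 33
w2 = 25080 / 33
w2 = 760 RPM

760 RPM


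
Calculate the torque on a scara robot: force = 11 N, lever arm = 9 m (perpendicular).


Given: F = 11 N, r = 9 m, angle = 90 deg (perpendicular)
Using tau = F * r * sin(90)
sin(90) = 1
tau = 11 * 9 * 1
tau = 99 Nm

99 Nm


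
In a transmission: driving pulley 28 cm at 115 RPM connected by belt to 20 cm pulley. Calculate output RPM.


Given: D1 = 28 cm, w1 = 115 RPM, D2 = 20 cm
Using D1*w1 = D2*w2
w2 = D1*w1 / D2
w2 = 28*115 / 20
w2 = 3220 / 20
w2 = 161 RPM

161 RPM


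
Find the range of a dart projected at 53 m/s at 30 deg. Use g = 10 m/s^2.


Given: v0 = 53 m/s, theta = 30 deg, g = 10 m/s^2
sin(2*30) = sin(60) = sqrt(3)/2
Using R = v0^2 * sin(2*theta) / g
R = 53^2 * (sqrt(3)/2) / 10
R = 2809 * sqrt(3) / 20
R = 2809/20*sqrt(3) m

2809/20*sqrt(3) m


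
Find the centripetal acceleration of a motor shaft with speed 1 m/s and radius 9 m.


Given: v = 1 m/s, r = 9 m
Using a_c = v^2 / r
a_c = 1^2 / 9
a_c = 1 / 9
a_c = 1/9 m/s^2

1/9 m/s^2


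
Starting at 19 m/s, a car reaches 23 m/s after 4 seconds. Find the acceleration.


Given: initial velocity v0 = 19 m/s, final velocity v = 23 m/s, time t = 4 s
Using a = (v - v0) / t
a = (23 - 19) / 4
a = 4 / 4
a = 1 m/s^2

1 m/s^2


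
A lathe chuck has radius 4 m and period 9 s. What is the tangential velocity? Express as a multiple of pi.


Given: radius r = 4 m, period T = 9 s
Using v = 2*pi*r / T
v = 2*pi*4 / 9
v = 8*pi / 9
v = 8/9*pi m/s

8/9*pi m/s


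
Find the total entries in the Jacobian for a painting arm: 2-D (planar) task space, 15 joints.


Given: task space dimension = 2, joints = 15
Jacobian is a 2 x 15 matrix
Total entries = rows * columns
Total = 2 * 15
Total = 30

30


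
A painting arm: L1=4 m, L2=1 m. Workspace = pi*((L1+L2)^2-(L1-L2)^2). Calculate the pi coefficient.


Given: L1 = 4, L2 = 1
(L1+L2)^2 = (5)^2 = 25
(L1-L2)^2 = (3)^2 = 9
Difference = 25 - 9 = 16
This equals 4*L1*L2 = 4*4*1 = 16
Workspace area = 16*pi

16


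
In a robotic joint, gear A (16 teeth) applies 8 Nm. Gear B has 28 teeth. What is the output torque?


Given: N1 = 16, N2 = 28, T1 = 8 Nm
Using T2/T1 = N2/N1
T2 = T1 * N2 / N1
T2 = 8 * 28 / 16
T2 = 224 / 16
T2 = 14 Nm

14 Nm


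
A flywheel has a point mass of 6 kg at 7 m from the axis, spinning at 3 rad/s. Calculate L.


Given: m = 6 kg, r = 7 m, omega = 3 rad/s
For a point mass: I = m*r^2
I = 6*7^2 = 6*49 = 294
L = I*omega = 294*3
L = 882 kg*m^2/s

882 kg*m^2/s


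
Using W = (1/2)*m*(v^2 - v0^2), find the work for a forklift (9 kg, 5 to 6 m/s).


Given: m = 9 kg, v0 = 5 m/s, v = 6 m/s
Using W = (1/2)*m*(v^2 - v0^2)
v^2 = 6^2 = 36
v0^2 = 5^2 = 25
v^2 - v0^2 = 36 - 25 = 11
W = (1/2)*9*11 = 99/2 J

99/2 J


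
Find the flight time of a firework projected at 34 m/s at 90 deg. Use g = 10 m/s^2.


Given: v0 = 34 m/s, theta = 90 deg, g = 10 m/s^2
sin(90) = 1
Using T = 2*v0*sin(theta) / g
T = 2*34*1 / 10
T = 68 / 10
T = 34/5 s

34/5 s


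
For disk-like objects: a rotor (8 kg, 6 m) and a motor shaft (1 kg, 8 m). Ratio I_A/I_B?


Given: M1=8 kg, R1=6 m, M2=1 kg, R2=8 m
For a disk: I = (1/2)*M*R^2, so I_A/I_B = (M1*R1^2)/(M2*R2^2)
M1*R1^2 = 8*36 = 288
M2*R2^2 = 1*64 = 64
I_A/I_B = 288/64 = 9/2

9/2


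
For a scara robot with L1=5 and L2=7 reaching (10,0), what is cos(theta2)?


Given: L1 = 5, L2 = 7, target (x, y) = (10, 0)
Using cos(theta2) = (x^2 + y^2 - L1^2 - L2^2) / (2*L1*L2)
x^2 + y^2 = 10^2 + 0 = 100
L1^2 + L2^2 = 25 + 49 = 74
Numerator = 100 - 74 = 26
Denominator = 2*5*7 = 70
cos(theta2) = 26/70 = 13/35

13/35


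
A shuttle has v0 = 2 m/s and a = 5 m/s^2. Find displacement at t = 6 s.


Given: v0 = 2 m/s, a = 5 m/s^2, t = 6 s
Using s = v0*t + (1/2)*a*t^2
s = 2*6 + (1/2)*5*6^2
s = 12 + (1/2)*180
s = 12 + 90
s = 102

102 m


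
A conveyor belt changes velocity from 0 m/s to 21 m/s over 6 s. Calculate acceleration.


Given: initial velocity v0 = 0 m/s, final velocity v = 21 m/s, time t = 6 s
Using a = (v - v0) / t
a = (21 - 0) / 6
a = 21 / 6
a = 7/2 m/s^2

7/2 m/s^2


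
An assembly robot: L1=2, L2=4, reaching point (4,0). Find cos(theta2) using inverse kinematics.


Given: L1 = 2, L2 = 4, target (x, y) = (4, 0)
Using cos(theta2) = (x^2 + y^2 - L1^2 - L2^2) / (2*L1*L2)
x^2 + y^2 = 4^2 + 0 = 16
L1^2 + L2^2 = 4 + 16 = 20
Numerator = 16 - 20 = -4
Denominator = 2*2*4 = 16
cos(theta2) = -4/16 = -1/4

-1/4


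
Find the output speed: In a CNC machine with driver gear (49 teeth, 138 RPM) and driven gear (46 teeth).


Given: N1 = 49 teeth, w1 = 138 RPM, N2 = 46 teeth
Using N1*w1 = N2*w2
w2 = N1*w1 / N2
w2 = 49*138 / 46
w2 = 6762 / 46
w2 = 147 RPM

147 RPM


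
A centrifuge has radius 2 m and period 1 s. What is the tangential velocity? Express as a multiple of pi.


Given: radius r = 2 m, period T = 1 s
Using v = 2*pi*r / T
v = 2*pi*2 / 1
v = 4*pi / 1
v = 4*pi m/s

4*pi m/s


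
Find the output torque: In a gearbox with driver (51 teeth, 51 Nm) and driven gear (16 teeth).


Given: N1 = 51, N2 = 16, T1 = 51 Nm
Using T2/T1 = N2/N1
T2 = T1 * N2 / N1
T2 = 51 * 16 / 51
T2 = 816 / 51
T2 = 16 Nm

16 Nm


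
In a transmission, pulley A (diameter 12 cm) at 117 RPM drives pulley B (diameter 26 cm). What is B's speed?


Given: D1 = 12 cm, w1 = 117 RPM, D2 = 26 cm
Using D1*w1 = D2*w2
w2 = D1*w1 / D2
w2 = 12*117 / 26
w2 = 1404 / 26
w2 = 54 RPM

54 RPM


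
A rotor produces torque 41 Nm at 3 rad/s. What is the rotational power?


Given: tau = 41 Nm, omega = 3 rad/s
Using P = tau * omega
P = 41 * 3
P = 123 W

123 W


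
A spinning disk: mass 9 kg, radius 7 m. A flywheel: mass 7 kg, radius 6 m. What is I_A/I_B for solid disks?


Given: M1=9 kg, R1=7 m, M2=7 kg, R2=6 m
For a disk: I = (1/2)*M*R^2, so I_A/I_B = (M1*R1^2)/(M2*R2^2)
M1*R1^2 = 9*49 = 441
M2*R2^2 = 7*36 = 252
I_A/I_B = 441/252 = 7/4

7/4


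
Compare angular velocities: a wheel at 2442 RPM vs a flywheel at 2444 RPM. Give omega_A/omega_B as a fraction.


Given: RPM_A = 2442, RPM_B = 2444
omega = 2*pi*RPM/60, so omega_A/omega_B = RPM_A / RPM_B
omega_A/omega_B = 2442 / 2444
omega_A/omega_B = 1221/1222

1221/1222


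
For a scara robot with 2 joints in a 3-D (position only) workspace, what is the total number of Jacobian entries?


Given: task space dimension = 3, joints = 2
Jacobian is a 3 x 2 matrix
Total entries = rows * columns
Total = 3 * 2
Total = 6

6


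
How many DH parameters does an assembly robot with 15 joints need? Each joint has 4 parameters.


Given: 15 joints, 4 DH parameters per joint (d, theta, a, alpha)
Total DH parameters = number_of_joints * 4
Total = 15 * 4
Total = 60

60


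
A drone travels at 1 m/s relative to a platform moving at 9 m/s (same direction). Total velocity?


Given: object velocity = 1 m/s, platform velocity = 9 m/s (same direction)
Using classical velocity addition: v_total = v_object + v_platform
v_total = 1 + 9
v_total = 10 m/s

10 m/s


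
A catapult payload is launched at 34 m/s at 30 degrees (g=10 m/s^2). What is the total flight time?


Given: v0 = 34 m/s, theta = 30 deg, g = 10 m/s^2
sin(30) = 1/2
Using T = 2*v0*sin(theta) / g
T = 2*34*1/2 / 10
T = 34 / 10
T = 17/5 s

17/5 s


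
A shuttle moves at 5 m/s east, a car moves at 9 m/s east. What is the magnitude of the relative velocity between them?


Given: v_A = 5 m/s east, v_B = 9 m/s east
Both move in the same direction; relative speed = |v_A - v_B|
|5 - 9| = |-4|
= 4 m/s

4 m/s


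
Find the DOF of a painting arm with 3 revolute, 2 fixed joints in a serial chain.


Given: serial robot with 3 revolute, 2 fixed joints
DOF contribution per joint type: revolute=1, prismatic=1, spherical=3, fixed=0
DOF = 3*1 + 2*0
DOF = 3

3


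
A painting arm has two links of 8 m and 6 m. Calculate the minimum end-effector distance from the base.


Given: L1 = 8 m, L2 = 6 m
For a 2-link planar arm, min reach = |L1 - L2| (second link folded back)
Min reach = |8 - 6|
Min reach = 2 m

2 m


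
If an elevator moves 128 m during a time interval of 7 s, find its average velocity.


Given: distance d = 128 m, time t = 7 s
Using v = d / t
v = 128 / 7
v = 128/7 m/s

128/7 m/s


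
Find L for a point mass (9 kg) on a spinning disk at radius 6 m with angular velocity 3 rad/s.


Given: m = 9 kg, r = 6 m, omega = 3 rad/s
For a point mass: I = m*r^2
I = 9*6^2 = 9*36 = 324
L = I*omega = 324*3
L = 972 kg*m^2/s

972 kg*m^2/s


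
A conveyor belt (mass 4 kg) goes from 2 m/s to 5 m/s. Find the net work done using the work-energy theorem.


Given: m = 4 kg, v0 = 2 m/s, v = 5 m/s
Using W = (1/2)*m*(v^2 - v0^2)
v^2 = 5^2 = 25
v0^2 = 2^2 = 4
v^2 - v0^2 = 25 - 4 = 21
W = (1/2)*4*21 = 42 J

42 J


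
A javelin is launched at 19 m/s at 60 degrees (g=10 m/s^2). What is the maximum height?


Given: v0 = 19 m/s, theta = 60 deg, g = 10 m/s^2
sin^2(60) = 3/4
Using H = v0^2 * sin^2(theta) / (2*g)
H = 19^2 * 3/4 / (2*10)
H = 361 * 3/4 / 20
H = 1083/4 / 20
H = 1083/80 m

1083/80 m


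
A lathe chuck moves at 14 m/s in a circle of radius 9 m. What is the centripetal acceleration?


Given: v = 14 m/s, r = 9 m
Using a_c = v^2 / r
a_c = 14^2 / 9
a_c = 196 / 9
a_c = 196/9 m/s^2

196/9 m/s^2


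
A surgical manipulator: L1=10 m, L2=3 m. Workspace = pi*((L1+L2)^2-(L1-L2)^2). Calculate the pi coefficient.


Given: L1 = 10, L2 = 3
(L1+L2)^2 = (13)^2 = 169
(L1-L2)^2 = (7)^2 = 49
Difference = 169 - 49 = 120
This equals 4*L1*L2 = 4*10*3 = 120
Workspace area = 120*pi

120


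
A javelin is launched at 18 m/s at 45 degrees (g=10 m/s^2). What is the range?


Given: v0 = 18 m/s, theta = 45 deg, g = 10 m/s^2
sin(2*45) = sin(90) = 1
Using R = v0^2 * sin(2*theta) / g
R = 18^2 * 1 / 10
R = 324 / 10
R = 162/5 m

162/5 m


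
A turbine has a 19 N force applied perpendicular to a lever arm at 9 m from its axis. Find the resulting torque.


Given: F = 19 N, r = 9 m, angle = 90 deg (perpendicular)
Using tau = F * r * sin(90)
sin(90) = 1
tau = 19 * 9 * 1
tau = 171 Nm

171 Nm


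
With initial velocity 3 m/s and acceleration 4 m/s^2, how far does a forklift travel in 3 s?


Given: v0 = 3 m/s, a = 4 m/s^2, t = 3 s
Using s = v0*t + (1/2)*a*t^2
s = 3*3 + (1/2)*4*3^2
s = 9 + (1/2)*36
s = 9 + 18
s = 27

27 m


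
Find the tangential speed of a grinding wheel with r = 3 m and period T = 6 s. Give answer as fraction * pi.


Given: radius r = 3 m, period T = 6 s
Using v = 2*pi*r / T
v = 2*pi*3 / 6
v = 6*pi / 6
v = 1*pi m/s

1*pi m/s


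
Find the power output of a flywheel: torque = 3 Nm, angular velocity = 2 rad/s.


Given: tau = 3 Nm, omega = 2 rad/s
Using P = tau * omega
P = 3 * 2
P = 6 W

6 W


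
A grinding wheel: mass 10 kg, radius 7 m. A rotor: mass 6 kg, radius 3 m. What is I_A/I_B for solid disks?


Given: M1=10 kg, R1=7 m, M2=6 kg, R2=3 m
For a disk: I = (1/2)*M*R^2, so I_A/I_B = (M1*R1^2)/(M2*R2^2)
M1*R1^2 = 10*49 = 490
M2*R2^2 = 6*9 = 54
I_A/I_B = 490/54 = 245/27

245/27


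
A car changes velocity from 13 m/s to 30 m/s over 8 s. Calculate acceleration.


Given: initial velocity v0 = 13 m/s, final velocity v = 30 m/s, time t = 8 s
Using a = (v - v0) / t
a = (30 - 13) / 8
a = 17 / 8
a = 17/8 m/s^2

17/8 m/s^2


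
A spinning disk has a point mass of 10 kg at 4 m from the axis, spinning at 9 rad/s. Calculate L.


Given: m = 10 kg, r = 4 m, omega = 9 rad/s
For a point mass: I = m*r^2
I = 10*4^2 = 10*16 = 160
L = I*omega = 160*9
L = 1440 kg*m^2/s

1440 kg*m^2/s


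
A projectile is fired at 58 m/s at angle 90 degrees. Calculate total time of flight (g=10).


Given: v0 = 58 m/s, theta = 90 deg, g = 10 m/s^2
sin(90) = 1
Using T = 2*v0*sin(theta) / g
T = 2*58*1 / 10
T = 116 / 10
T = 58/5 s

58/5 s


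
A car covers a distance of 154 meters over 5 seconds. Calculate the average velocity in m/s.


Given: distance d = 154 m, time t = 5 s
Using v = d / t
v = 154 / 5
v = 154/5 m/s

154/5 m/s


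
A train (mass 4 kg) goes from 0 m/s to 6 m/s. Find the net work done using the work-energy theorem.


Given: m = 4 kg, v0 = 0 m/s, v = 6 m/s
Using W = (1/2)*m*(v^2 - v0^2)
v^2 = 6^2 = 36
v0^2 = 0^2 = 0
v^2 - v0^2 = 36 - 0 = 36
W = (1/2)*4*36 = 72 J

72 J


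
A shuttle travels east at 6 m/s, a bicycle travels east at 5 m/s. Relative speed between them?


Given: v_A = 6 m/s east, v_B = 5 m/s east
Both move in the same direction; relative speed = |v_A - v_B|
|6 - 5| = |1|
= 1 m/s

1 m/s


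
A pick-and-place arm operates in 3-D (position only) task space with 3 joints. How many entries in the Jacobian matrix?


Given: task space dimension = 3, joints = 3
Jacobian is a 3 x 3 matrix
Total entries = rows * columns
Total = 3 * 3
Total = 9

9


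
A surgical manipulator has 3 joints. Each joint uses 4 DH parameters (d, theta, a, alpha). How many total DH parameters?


Given: 3 joints, 4 DH parameters per joint (d, theta, a, alpha)
Total DH parameters = number_of_joints * 4
Total = 3 * 4
Total = 12

12


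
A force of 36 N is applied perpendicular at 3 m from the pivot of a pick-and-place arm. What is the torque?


Given: F = 36 N, r = 3 m, angle = 90 deg (perpendicular)
Using tau = F * r * sin(90)
sin(90) = 1
tau = 36 * 3 * 1
tau = 108 Nm

108 Nm


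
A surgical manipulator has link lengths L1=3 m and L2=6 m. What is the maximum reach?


Given: L1 = 3 m, L2 = 6 m
For a 2-link planar arm, max reach = L1 + L2 (fully extended)
Max reach = 3 + 6
Max reach = 9 m

9 m


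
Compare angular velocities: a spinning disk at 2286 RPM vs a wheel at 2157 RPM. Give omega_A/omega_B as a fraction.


Given: RPM_A = 2286, RPM_B = 2157
omega = 2*pi*RPM/60, so omega_A/omega_B = RPM_A / RPM_B
omega_A/omega_B = 2286 / 2157
omega_A/omega_B = 762/719

762/719


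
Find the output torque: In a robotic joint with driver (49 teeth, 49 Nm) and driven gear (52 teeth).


Given: N1 = 49, N2 = 52, T1 = 49 Nm
Using T2/T1 = N2/N1
T2 = T1 * N2 / N1
T2 = 49 * 52 / 49
T2 = 2548 / 49
T2 = 52 Nm

52 Nm


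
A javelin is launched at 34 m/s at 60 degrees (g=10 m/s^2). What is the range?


Given: v0 = 34 m/s, theta = 60 deg, g = 10 m/s^2
sin(2*60) = sin(120) = sqrt(3)/2
Using R = v0^2 * sin(2*theta) / g
R = 34^2 * (sqrt(3)/2) / 10
R = 1156 * sqrt(3) / 20
R = 289/5*sqrt(3) m

289/5*sqrt(3) m


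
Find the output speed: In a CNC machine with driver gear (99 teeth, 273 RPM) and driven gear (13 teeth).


Given: N1 = 99 teeth, w1 = 273 RPM, N2 = 13 teeth
Using N1*w1 = N2*w2
w2 = N1*w1 / N2
w2 = 99*273 / 13
w2 = 27027 / 13
w2 = 2079 RPM

2079 RPM


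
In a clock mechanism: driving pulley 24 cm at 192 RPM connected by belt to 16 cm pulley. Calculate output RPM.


Given: D1 = 24 cm, w1 = 192 RPM, D2 = 16 cm
Using D1*w1 = D2*w2
w2 = D1*w1 / D2
w2 = 24*192 / 16
w2 = 4608 / 16
w2 = 288 RPM

288 RPM


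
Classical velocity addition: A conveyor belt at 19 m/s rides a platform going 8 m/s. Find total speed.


Given: object velocity = 19 m/s, platform velocity = 8 m/s (same direction)
Using classical velocity addition: v_total = v_object + v_platform
v_total = 19 + 8
v_total = 27 m/s

27 m/s


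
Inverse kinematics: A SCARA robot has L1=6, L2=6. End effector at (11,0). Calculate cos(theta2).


Given: L1 = 6, L2 = 6, target (x, y) = (11, 0)
Using cos(theta2) = (x^2 + y^2 - L1^2 - L2^2) / (2*L1*L2)
x^2 + y^2 = 11^2 + 0 = 121
L1^2 + L2^2 = 36 + 36 = 72
Numerator = 121 - 72 = 49
Denominator = 2*6*6 = 72
cos(theta2) = 49/72 = 49/72

49/72


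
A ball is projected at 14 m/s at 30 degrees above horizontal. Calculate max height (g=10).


Given: v0 = 14 m/s, theta = 30 deg, g = 10 m/s^2
sin^2(30) = 1/4
Using H = v0^2 * sin^2(theta) / (2*g)
H = 14^2 * 1/4 / (2*10)
H = 196 * 1/4 / 20
H = 49 / 20
H = 49/20 m

49/20 m


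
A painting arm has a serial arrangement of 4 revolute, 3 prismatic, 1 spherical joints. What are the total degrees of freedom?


Given: serial robot with 4 revolute, 3 prismatic, 1 spherical joints
DOF contribution per joint type: revolute=1, prismatic=1, spherical=3, fixed=0
DOF = 4*1 + 3*1 + 1*3
DOF = 10

10


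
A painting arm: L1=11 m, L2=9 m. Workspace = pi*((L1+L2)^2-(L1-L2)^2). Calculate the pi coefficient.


Given: L1 = 11, L2 = 9
(L1+L2)^2 = (20)^2 = 400
(L1-L2)^2 = (2)^2 = 4
Difference = 400 - 4 = 396
This equals 4*L1*L2 = 4*11*9 = 396
Workspace area = 396*pi

396


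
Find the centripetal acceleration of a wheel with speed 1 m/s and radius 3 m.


Given: v = 1 m/s, r = 3 m
Using a_c = v^2 / r
a_c = 1^2 / 3
a_c = 1 / 3
a_c = 1/3 m/s^2

1/3 m/s^2


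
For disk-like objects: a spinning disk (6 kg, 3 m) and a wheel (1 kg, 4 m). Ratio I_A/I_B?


Given: M1=6 kg, R1=3 m, M2=1 kg, R2=4 m
For a disk: I = (1/2)*M*R^2, so I_A/I_B = (M1*R1^2)/(M2*R2^2)
M1*R1^2 = 6*9 = 54
M2*R2^2 = 1*16 = 16
I_A/I_B = 54/16 = 27/8

27/8


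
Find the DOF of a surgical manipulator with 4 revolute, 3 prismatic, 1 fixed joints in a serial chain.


Given: serial robot with 4 revolute, 3 prismatic, 1 fixed joints
DOF contribution per joint type: revolute=1, prismatic=1, spherical=3, fixed=0
DOF = 4*1 + 3*1 + 1*0
DOF = 7

7


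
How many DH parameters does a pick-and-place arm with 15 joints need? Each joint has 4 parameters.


Given: 15 joints, 4 DH parameters per joint (d, theta, a, alpha)
Total DH parameters = number_of_joints * 4
Total = 15 * 4
Total = 60

60


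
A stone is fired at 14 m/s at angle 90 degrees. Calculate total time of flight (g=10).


Given: v0 = 14 m/s, theta = 90 deg, g = 10 m/s^2
sin(90) = 1
Using T = 2*v0*sin(theta) / g
T = 2*14*1 / 10
T = 28 / 10
T = 14/5 s

14/5 s


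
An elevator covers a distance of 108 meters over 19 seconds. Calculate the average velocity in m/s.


Given: distance d = 108 m, time t = 19 s
Using v = d / t
v = 108 / 19
v = 108/19 m/s

108/19 m/s


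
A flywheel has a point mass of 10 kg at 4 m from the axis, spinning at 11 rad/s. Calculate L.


Given: m = 10 kg, r = 4 m, omega = 11 rad/s
For a point mass: I = m*r^2
I = 10*4^2 = 10*16 = 160
L = I*omega = 160*11
L = 1760 kg*m^2/s

1760 kg*m^2/s


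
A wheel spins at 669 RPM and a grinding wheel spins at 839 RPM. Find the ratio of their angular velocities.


Given: RPM_A = 669, RPM_B = 839
omega = 2*pi*RPM/60, so omega_A/omega_B = RPM_A / RPM_B
omega_A/omega_B = 669 / 839
omega_A/omega_B = 669/839

669/839


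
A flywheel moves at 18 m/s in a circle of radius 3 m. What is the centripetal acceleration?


Given: v = 18 m/s, r = 3 m
Using a_c = v^2 / r
a_c = 18^2 / 3
a_c = 324 / 3
a_c = 108 m/s^2

108 m/s^2


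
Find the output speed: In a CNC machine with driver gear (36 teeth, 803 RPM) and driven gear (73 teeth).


Given: N1 = 36 teeth, w1 = 803 RPM, N2 = 73 teeth
Using N1*w1 = N2*w2
w2 = N1*w1 / N2
w2 = 36*803 / 73
w2 = 28908 / 73
w2 = 396 RPM

396 RPM


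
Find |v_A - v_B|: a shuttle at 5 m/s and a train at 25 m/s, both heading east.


Given: v_A = 5 m/s east, v_B = 25 m/s east
Both move in the same direction; relative speed = |v_A - v_B|
|5 - 25| = |-20|
= 20 m/s

20 m/s


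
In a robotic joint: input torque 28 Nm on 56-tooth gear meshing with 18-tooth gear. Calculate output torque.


Given: N1 = 56, N2 = 18, T1 = 28 Nm
Using T2/T1 = N2/N1
T2 = T1 * N2 / N1
T2 = 28 * 18 / 56
T2 = 504 / 56
T2 = 9 Nm

9 Nm


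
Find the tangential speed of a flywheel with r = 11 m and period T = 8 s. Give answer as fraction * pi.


Given: radius r = 11 m, period T = 8 s
Using v = 2*pi*r / T
v = 2*pi*11 / 8
v = 22*pi / 8
v = 11/4*pi m/s

11/4*pi m/s


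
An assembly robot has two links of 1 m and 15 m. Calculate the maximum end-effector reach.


Given: L1 = 1 m, L2 = 15 m
For a 2-link planar arm, max reach = L1 + L2 (fully extended)
Max reach = 1 + 15
Max reach = 16 m

16 m


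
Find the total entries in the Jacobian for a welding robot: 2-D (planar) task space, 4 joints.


Given: task space dimension = 2, joints = 4
Jacobian is a 2 x 4 matrix
Total entries = rows * columns
Total = 2 * 4
Total = 8

8


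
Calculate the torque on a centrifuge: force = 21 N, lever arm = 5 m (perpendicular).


Given: F = 21 N, r = 5 m, angle = 90 deg (perpendicular)
Using tau = F * r * sin(90)
sin(90) = 1
tau = 21 * 5 * 1
tau = 105 Nm

105 Nm


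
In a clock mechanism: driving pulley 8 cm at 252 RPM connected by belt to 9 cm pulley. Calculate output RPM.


Given: D1 = 8 cm, w1 = 252 RPM, D2 = 9 cm
Using D1*w1 = D2*w2
w2 = D1*w1 / D2
w2 = 8*252 / 9
w2 = 2016 / 9
w2 = 224 RPM

224 RPM


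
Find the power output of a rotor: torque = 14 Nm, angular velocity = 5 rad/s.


Given: tau = 14 Nm, omega = 5 rad/s
Using P = tau * omega
P = 14 * 5
P = 70 W

70 W


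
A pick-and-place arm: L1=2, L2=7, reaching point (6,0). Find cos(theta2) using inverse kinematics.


Given: L1 = 2, L2 = 7, target (x, y) = (6, 0)
Using cos(theta2) = (x^2 + y^2 - L1^2 - L2^2) / (2*L1*L2)
x^2 + y^2 = 6^2 + 0 = 36
L1^2 + L2^2 = 4 + 49 = 53
Numerator = 36 - 53 = -17
Denominator = 2*2*7 = 28
cos(theta2) = -17/28 = -17/28

-17/28


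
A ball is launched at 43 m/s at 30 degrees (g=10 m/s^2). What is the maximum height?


Given: v0 = 43 m/s, theta = 30 deg, g = 10 m/s^2
sin^2(30) = 1/4
Using H = v0^2 * sin^2(theta) / (2*g)
H = 43^2 * 1/4 / (2*10)
H = 1849 * 1/4 / 20
H = 1849/4 / 20
H = 1849/80 m

1849/80 m


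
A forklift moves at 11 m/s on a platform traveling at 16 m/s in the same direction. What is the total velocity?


Given: object velocity = 11 m/s, platform velocity = 16 m/s (same direction)
Using classical velocity addition: v_total = v_object + v_platform
v_total = 11 + 16
v_total = 27 m/s

27 m/s


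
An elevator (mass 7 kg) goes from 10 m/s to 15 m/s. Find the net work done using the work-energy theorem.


Given: m = 7 kg, v0 = 10 m/s, v = 15 m/s
Using W = (1/2)*m*(v^2 - v0^2)
v^2 = 15^2 = 225
v0^2 = 10^2 = 100
v^2 - v0^2 = 225 - 100 = 125
W = (1/2)*7*125 = 875/2 J

875/2 J


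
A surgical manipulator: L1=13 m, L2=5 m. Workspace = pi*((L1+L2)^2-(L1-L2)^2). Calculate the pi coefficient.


Given: L1 = 13, L2 = 5
(L1+L2)^2 = (18)^2 = 324
(L1-L2)^2 = (8)^2 = 64
Difference = 324 - 64 = 260
This equals 4*L1*L2 = 4*13*5 = 260
Workspace area = 260*pi

260


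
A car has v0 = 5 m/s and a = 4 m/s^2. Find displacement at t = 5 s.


Given: v0 = 5 m/s, a = 4 m/s^2, t = 5 s
Using s = v0*t + (1/2)*a*t^2
s = 5*5 + (1/2)*4*5^2
s = 25 + (1/2)*100
s = 25 + 50
s = 75

75 m


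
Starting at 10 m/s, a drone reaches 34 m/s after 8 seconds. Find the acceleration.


Given: initial velocity v0 = 10 m/s, final velocity v = 34 m/s, time t = 8 s
Using a = (v - v0) / t
a = (34 - 10) / 8
a = 24 / 8
a = 3 m/s^2

3 m/s^2


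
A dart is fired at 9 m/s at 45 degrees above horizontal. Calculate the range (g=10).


Given: v0 = 9 m/s, theta = 45 deg, g = 10 m/s^2
sin(2*45) = sin(90) = 1
Using R = v0^2 * sin(2*theta) / g
R = 9^2 * 1 / 10
R = 81 / 10
R = 81/10 m

81/10 m


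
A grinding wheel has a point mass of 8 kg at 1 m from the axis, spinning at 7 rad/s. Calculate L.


Given: m = 8 kg, r = 1 m, omega = 7 rad/s
For a point mass: I = m*r^2
I = 8*1^2 = 8*1 = 8
L = I*omega = 8*7
L = 56 kg*m^2/s

56 kg*m^2/s


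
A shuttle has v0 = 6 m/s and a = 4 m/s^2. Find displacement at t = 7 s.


Given: v0 = 6 m/s, a = 4 m/s^2, t = 7 s
Using s = v0*t + (1/2)*a*t^2
s = 6*7 + (1/2)*4*7^2
s = 42 + (1/2)*196
s = 42 + 98
s = 140

140 m


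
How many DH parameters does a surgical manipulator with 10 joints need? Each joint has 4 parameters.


Given: 10 joints, 4 DH parameters per joint (d, theta, a, alpha)
Total DH parameters = number_of_joints * 4
Total = 10 * 4
Total = 40

40


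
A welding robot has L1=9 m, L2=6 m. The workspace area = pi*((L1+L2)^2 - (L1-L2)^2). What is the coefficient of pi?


Given: L1 = 9, L2 = 6
(L1+L2)^2 = (15)^2 = 225
(L1-L2)^2 = (3)^2 = 9
Difference = 225 - 9 = 216
This equals 4*L1*L2 = 4*9*6 = 216
Workspace area = 216*pi

216


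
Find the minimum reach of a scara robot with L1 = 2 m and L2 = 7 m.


Given: L1 = 2 m, L2 = 7 m
For a 2-link planar arm, min reach = |L1 - L2| (second link folded back)
Min reach = |2 - 7|
Min reach = 5 m

5 m


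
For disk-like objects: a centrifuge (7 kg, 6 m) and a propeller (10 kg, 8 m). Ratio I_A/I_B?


Given: M1=7 kg, R1=6 m, M2=10 kg, R2=8 m
For a disk: I = (1/2)*M*R^2, so I_A/I_B = (M1*R1^2)/(M2*R2^2)
M1*R1^2 = 7*36 = 252
M2*R2^2 = 10*64 = 640
I_A/I_B = 252/640 = 63/160

63/160


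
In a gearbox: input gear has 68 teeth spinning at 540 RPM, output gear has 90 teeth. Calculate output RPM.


Given: N1 = 68 teeth, w1 = 540 RPM, N2 = 90 teeth
Using N1*w1 = N2*w2
w2 = N1*w1 / N2
w2 = 68*540 / 90
w2 = 36720 / 90
w2 = 408 RPM

408 RPM


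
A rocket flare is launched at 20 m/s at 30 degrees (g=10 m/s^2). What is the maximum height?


Given: v0 = 20 m/s, theta = 30 deg, g = 10 m/s^2
sin^2(30) = 1/4
Using H = v0^2 * sin^2(theta) / (2*g)
H = 20^2 * 1/4 / (2*10)
H = 400 * 1/4 / 20
H = 100 / 20
H = 5 m

5 m


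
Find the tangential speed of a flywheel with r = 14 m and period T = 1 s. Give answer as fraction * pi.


Given: radius r = 14 m, period T = 1 s
Using v = 2*pi*r / T
v = 2*pi*14 / 1
v = 28*pi / 1
v = 28*pi m/s

28*pi m/s


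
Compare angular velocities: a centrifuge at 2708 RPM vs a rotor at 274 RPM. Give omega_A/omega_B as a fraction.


Given: RPM_A = 2708, RPM_B = 274
omega = 2*pi*RPM/60, so omega_A/omega_B = RPM_A / RPM_B
omega_A/omega_B = 2708 / 274
omega_A/omega_B = 1354/137

1354/137


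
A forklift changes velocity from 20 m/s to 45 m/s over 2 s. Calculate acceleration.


Given: initial velocity v0 = 20 m/s, final velocity v = 45 m/s, time t = 2 s
Using a = (v - v0) / t
a = (45 - 20) / 2
a = 25 / 2
a = 25/2 m/s^2

25/2 m/s^2


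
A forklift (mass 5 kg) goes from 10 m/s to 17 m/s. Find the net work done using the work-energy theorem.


Given: m = 5 kg, v0 = 10 m/s, v = 17 m/s
Using W = (1/2)*m*(v^2 - v0^2)
v^2 = 17^2 = 289
v0^2 = 10^2 = 100
v^2 - v0^2 = 289 - 100 = 189
W = (1/2)*5*189 = 945/2 J

945/2 J


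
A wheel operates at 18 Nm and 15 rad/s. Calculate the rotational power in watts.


Given: tau = 18 Nm, omega = 15 rad/s
Using P = tau * omega
P = 18 * 15
P = 270 W

270 W


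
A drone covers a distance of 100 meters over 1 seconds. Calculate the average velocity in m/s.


Given: distance d = 100 m, time t = 1 s
Using v = d / t
v = 100 / 1
v = 100 m/s

100 m/s


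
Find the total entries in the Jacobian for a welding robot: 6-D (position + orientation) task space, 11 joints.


Given: task space dimension = 6, joints = 11
Jacobian is a 6 x 11 matrix
Total entries = rows * columns
Total = 6 * 11
Total = 66

66


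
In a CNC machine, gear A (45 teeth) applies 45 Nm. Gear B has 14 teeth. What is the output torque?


Given: N1 = 45, N2 = 14, T1 = 45 Nm
Using T2/T1 = N2/N1
T2 = T1 * N2 / N1
T2 = 45 * 14 / 45
T2 = 630 / 45
T2 = 14 Nm

14 Nm


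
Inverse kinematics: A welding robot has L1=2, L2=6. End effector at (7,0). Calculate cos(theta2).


Given: L1 = 2, L2 = 6, target (x, y) = (7, 0)
Using cos(theta2) = (x^2 + y^2 - L1^2 - L2^2) / (2*L1*L2)
x^2 + y^2 = 7^2 + 0 = 49
L1^2 + L2^2 = 4 + 36 = 40
Numerator = 49 - 40 = 9
Denominator = 2*2*6 = 24
cos(theta2) = 9/24 = 3/8

3/8


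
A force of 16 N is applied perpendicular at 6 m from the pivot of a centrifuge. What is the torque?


Given: F = 16 N, r = 6 m, angle = 90 deg (perpendicular)
Using tau = F * r * sin(90)
sin(90) = 1
tau = 16 * 6 * 1
tau = 96 Nm

96 Nm


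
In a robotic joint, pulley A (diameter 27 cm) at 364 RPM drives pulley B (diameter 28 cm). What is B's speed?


Given: D1 = 27 cm, w1 = 364 RPM, D2 = 28 cm
Using D1*w1 = D2*w2
w2 = D1*w1 / D2
w2 = 27*364 / 28
w2 = 9828 / 28
w2 = 351 RPM

351 RPM


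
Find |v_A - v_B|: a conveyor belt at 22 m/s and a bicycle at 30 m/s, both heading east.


Given: v_A = 22 m/s east, v_B = 30 m/s east
Both move in the same direction; relative speed = |v_A - v_B|
|22 - 30| = |-8|
= 8 m/s

8 m/s


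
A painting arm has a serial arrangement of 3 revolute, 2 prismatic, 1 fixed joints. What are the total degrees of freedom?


Given: serial robot with 3 revolute, 2 prismatic, 1 fixed joints
DOF contribution per joint type: revolute=1, prismatic=1, spherical=3, fixed=0
DOF = 3*1 + 2*1 + 1*0
DOF = 5

5
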